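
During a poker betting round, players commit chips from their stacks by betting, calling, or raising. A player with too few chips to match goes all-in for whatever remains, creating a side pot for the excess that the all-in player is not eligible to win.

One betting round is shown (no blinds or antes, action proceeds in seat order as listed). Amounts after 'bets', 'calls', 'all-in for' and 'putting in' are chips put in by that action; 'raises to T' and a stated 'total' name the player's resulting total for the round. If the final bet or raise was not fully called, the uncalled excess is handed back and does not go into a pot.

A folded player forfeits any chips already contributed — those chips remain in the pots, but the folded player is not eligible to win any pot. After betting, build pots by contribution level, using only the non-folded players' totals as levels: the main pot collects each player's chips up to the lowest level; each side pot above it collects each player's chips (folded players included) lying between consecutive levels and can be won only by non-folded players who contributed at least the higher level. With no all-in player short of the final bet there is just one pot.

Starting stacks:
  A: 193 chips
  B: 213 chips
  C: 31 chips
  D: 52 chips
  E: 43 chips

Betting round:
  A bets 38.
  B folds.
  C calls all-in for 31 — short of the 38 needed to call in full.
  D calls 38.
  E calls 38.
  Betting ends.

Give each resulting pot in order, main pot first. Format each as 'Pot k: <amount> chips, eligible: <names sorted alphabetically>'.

Contributions: A=38, C=31, D=38, E=38
Folded: B
Pot levels (distinct totals of non-folded players): 31, 38
Layer 1-31: 31 each from A, C, D, E = 31*4 = 124 chips; eligible A, C, D, E
Layer 32-38: 7 each from A, D, E = 7*3 = 21 chips; eligible A, D, E

Pot 1: 124 chips, eligible: A, C, D, E
Pot 2: 21 chips, eligible: A, D, E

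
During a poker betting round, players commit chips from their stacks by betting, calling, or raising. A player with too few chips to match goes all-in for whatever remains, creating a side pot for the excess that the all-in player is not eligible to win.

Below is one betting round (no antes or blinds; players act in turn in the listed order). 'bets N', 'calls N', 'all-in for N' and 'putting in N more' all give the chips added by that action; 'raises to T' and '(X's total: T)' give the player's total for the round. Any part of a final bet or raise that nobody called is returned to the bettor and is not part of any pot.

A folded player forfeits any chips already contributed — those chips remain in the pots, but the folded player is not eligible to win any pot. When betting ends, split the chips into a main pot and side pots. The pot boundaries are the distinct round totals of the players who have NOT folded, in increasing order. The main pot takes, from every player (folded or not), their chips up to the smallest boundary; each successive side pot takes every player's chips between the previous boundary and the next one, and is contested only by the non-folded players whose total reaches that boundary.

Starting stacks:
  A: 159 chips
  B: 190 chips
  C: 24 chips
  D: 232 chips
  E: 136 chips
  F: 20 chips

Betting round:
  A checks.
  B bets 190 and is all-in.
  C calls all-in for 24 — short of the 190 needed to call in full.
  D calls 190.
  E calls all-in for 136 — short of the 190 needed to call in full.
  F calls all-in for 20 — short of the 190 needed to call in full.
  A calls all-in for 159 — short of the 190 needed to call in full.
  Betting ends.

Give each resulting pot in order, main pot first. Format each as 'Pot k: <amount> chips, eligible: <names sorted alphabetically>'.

Contributions: A=159, B=190, C=24, D=190, E=136, F=20
Pot levels (distinct totals of non-folded players): 20, 24, 136, 159, 190
Layer 1-20: 20 each from A, B, C, D, E, F = 20*6 = 120 chips; eligible A, B, C, D, E, F
Layer 21-24: 4 each from A, B, C, D, E = 4*5 = 20 chips; eligible A, B, C, D, E
Layer 25-136: 112 each from A, B, D, E = 112*4 = 448 chips; eligible A, B, D, E
Layer 137-159: 23 each from A, B, D = 23*3 = 69 chips; eligible A, B, D
Layer 160-190: 31 each from B, D = 31*2 = 62 chips; eligible B, D

Pot 1: 120 chips, eligible: A, B, C, D, E, F
Pot 2: 20 chips, eligible: A, B, C, D, E
Pot 3: 448 chips, eligible: A, B, D, E
Pot 4: 69 chips, eligible: A, B, D
Pot 5: 62 chips, eligible: B, D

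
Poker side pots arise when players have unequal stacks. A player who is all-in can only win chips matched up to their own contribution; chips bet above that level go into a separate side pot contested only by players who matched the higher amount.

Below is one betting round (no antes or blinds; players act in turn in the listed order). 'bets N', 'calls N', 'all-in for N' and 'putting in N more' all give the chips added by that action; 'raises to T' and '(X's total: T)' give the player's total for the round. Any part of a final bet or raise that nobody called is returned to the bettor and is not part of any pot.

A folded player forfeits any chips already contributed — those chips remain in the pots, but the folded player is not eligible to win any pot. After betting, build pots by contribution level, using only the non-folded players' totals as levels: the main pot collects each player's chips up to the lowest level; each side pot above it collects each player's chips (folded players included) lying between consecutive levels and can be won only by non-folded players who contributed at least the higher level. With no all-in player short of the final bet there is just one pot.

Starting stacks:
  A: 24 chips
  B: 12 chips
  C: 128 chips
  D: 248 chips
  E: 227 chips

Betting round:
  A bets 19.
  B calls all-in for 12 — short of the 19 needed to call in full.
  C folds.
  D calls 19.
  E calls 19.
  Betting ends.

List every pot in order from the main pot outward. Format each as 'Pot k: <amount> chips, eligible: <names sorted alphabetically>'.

Contributions: A=19, B=12, D=19, E=19
Folded: C
Pot levels (distinct totals of non-folded players): 12, 19
Layer 1-12: 12 each from A, B, D, E = 12*4 = 48 chips; eligible A, B, D, E
Layer 13-19: 7 each from A, D, E = 7*3 = 21 chips; eligible A, D, E

Pot 1: 48 chips, eligible: A, B, D, E
Pot 2: 21 chips, eligible: A, D, E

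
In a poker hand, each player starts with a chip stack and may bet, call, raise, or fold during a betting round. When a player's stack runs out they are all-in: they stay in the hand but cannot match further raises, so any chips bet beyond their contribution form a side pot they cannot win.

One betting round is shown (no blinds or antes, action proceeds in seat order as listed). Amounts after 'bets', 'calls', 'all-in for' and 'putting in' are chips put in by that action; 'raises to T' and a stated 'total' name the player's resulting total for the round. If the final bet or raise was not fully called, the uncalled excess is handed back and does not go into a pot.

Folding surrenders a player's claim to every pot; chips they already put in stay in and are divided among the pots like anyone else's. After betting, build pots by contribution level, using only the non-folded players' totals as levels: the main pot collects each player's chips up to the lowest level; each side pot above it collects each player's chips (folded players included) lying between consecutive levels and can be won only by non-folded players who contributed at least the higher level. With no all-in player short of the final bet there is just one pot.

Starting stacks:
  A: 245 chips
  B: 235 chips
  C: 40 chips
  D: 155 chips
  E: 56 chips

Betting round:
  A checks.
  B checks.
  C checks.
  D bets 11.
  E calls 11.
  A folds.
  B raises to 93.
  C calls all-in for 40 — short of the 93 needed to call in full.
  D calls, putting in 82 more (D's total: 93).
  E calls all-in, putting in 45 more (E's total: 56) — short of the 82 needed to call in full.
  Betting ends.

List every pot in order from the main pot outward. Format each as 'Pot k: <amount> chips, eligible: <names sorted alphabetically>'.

Contributions: B=93, C=40, D=93, E=56
Folded: A
Pot levels (distinct totals of non-folded players): 40, 56, 93
Layer 1-40: 40 each from B, C, D, E = 40*4 = 160 chips; eligible B, C, D, E
Layer 41-56: 16 each from B, D, E = 16*3 = 48 chips; eligible B, D, E
Layer 57-93: 37 each from B, D = 37*2 = 74 chips; eligible B, D

Pot 1: 160 chips, eligible: B, C, D, E
Pot 2: 48 chips, eligible: B, D, E
Pot 3: 74 chips, eligible: B, D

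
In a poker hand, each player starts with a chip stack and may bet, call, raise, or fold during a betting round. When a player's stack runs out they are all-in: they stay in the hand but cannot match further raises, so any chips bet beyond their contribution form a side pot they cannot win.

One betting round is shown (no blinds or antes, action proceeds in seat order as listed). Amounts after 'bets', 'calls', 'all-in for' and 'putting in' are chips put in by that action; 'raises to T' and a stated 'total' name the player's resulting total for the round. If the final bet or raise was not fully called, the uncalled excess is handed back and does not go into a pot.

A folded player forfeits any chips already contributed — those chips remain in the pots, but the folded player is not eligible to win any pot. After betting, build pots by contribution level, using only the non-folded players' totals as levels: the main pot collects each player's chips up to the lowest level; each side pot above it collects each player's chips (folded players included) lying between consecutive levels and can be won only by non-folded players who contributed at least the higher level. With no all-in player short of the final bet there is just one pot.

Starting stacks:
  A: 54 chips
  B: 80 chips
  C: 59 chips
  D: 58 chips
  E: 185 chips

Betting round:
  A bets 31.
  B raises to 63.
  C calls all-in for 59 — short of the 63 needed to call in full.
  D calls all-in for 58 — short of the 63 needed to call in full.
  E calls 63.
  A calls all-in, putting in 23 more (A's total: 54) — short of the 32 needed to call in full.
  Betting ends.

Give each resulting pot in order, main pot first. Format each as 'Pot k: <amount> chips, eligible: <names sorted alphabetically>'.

Contributions: A=54, B=63, C=59, D=58, E=63
Pot levels (distinct totals of non-folded players): 54, 58, 59, 63
Layer 1-54: 54 each from A, B, C, D, E = 54*5 = 270 chips; eligible A, B, C, D, E
Layer 55-58: 4 each from B, C, D, E = 4*4 = 16 chips; eligible B, C, D, E
Layer 59-59: 1 each from B, C, E = 1*3 = 3 chips; eligible B, C, E
Layer 60-63: 4 each from B, E = 4*2 = 8 chips; eligible B, E

Pot 1: 270 chips, eligible: A, B, C, D, E
Pot 2: 16 chips, eligible: B, C, D, E
Pot 3: 3 chips, eligible: B, C, E
Pot 4: 8 chips, eligible: B, E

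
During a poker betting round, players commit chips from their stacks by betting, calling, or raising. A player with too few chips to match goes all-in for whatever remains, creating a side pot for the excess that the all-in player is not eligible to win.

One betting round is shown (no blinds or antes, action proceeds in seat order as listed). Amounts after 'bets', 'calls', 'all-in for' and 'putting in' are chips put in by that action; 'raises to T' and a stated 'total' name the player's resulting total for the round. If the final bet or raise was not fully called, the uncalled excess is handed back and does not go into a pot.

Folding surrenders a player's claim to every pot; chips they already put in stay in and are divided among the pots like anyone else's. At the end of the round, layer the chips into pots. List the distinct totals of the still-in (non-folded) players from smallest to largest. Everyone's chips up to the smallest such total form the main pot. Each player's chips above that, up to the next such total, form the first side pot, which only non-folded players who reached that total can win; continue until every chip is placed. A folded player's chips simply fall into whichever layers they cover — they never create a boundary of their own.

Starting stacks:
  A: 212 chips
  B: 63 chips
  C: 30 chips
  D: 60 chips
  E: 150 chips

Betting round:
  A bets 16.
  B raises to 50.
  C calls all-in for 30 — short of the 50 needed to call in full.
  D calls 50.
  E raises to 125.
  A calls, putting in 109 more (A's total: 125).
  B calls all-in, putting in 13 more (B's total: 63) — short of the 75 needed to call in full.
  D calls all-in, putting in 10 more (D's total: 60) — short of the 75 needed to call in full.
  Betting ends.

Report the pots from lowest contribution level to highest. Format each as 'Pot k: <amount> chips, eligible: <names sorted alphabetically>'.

Pot 1: 150 chips, eligible: A, B, C, D, E
Pot 2: 120 chips, eligible: A, B, D, E
Pot 3: 9 chips, eligible: A, B, E
Pot 4: 124 chips, eligible: A, E

Derivation:
Contributions: A=125, B=63, C=30, D=60, E=125
Pot levels (distinct totals of non-folded players): 30, 60, 63, 125
Layer 1-30: 30 each from A, B, C, D, E = 30*5 = 150 chips; eligible A, B, C, D, E
Layer 31-60: 30 each from A, B, D, E = 30*4 = 120 chips; eligible A, B, D, E
Layer 61-63: 3 each from A, B, E = 3*3 = 9 chips; eligible A, B, E
Layer 64-125: 62 each from A, E = 62*2 = 124 chips; eligible A, E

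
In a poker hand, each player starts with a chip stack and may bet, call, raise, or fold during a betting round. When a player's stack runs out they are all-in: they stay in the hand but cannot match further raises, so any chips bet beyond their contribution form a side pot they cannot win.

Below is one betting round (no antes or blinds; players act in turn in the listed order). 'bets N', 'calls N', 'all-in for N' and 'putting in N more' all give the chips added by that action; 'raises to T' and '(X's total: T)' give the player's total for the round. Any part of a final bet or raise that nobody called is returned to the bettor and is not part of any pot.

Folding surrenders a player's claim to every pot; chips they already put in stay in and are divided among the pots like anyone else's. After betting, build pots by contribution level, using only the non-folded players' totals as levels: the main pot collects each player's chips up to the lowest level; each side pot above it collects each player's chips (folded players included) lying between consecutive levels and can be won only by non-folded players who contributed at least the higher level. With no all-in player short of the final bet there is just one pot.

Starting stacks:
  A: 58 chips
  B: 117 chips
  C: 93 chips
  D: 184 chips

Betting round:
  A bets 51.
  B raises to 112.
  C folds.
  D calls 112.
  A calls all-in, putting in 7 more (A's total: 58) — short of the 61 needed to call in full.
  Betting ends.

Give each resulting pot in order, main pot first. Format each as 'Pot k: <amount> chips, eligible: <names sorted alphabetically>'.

Pot 1: 174 chips, eligible: A, B, D
Pot 2: 108 chips, eligible: B, D

Derivation:
Contributions: A=58, B=112, D=112
Folded: C
Pot levels (distinct totals of non-folded players): 58, 112
Layer 1-58: 58 each from A, B, D = 58*3 = 174 chips; eligible A, B, D
Layer 59-112: 54 each from B, D = 54*2 = 108 chips; eligible B, D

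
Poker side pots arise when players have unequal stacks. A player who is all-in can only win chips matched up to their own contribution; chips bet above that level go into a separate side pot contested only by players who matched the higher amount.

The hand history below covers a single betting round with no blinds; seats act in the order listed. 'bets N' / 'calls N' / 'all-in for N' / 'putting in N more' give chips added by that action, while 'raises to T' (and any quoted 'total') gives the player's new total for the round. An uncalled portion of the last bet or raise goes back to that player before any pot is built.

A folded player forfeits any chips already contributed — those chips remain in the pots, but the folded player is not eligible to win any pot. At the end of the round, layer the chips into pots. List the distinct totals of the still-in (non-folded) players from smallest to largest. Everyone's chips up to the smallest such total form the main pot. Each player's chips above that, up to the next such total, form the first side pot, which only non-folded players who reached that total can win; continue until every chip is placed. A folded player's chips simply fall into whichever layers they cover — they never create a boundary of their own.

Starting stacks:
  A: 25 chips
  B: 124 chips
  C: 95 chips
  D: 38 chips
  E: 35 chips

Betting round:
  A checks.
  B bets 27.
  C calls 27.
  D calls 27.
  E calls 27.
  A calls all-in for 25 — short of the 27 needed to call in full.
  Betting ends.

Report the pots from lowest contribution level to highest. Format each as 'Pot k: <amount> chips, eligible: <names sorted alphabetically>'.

Contributions: A=25, B=27, C=27, D=27, E=27
Pot levels (distinct totals of non-folded players): 25, 27
Layer 1-25: 25 each from A, B, C, D, E = 25*5 = 125 chips; eligible A, B, C, D, E
Layer 26-27: 2 each from B, C, D, E = 2*4 = 8 chips; eligible B, C, D, E

Pot 1: 125 chips, eligible: A, B, C, D, E
Pot 2: 8 chips, eligible: B, C, D, E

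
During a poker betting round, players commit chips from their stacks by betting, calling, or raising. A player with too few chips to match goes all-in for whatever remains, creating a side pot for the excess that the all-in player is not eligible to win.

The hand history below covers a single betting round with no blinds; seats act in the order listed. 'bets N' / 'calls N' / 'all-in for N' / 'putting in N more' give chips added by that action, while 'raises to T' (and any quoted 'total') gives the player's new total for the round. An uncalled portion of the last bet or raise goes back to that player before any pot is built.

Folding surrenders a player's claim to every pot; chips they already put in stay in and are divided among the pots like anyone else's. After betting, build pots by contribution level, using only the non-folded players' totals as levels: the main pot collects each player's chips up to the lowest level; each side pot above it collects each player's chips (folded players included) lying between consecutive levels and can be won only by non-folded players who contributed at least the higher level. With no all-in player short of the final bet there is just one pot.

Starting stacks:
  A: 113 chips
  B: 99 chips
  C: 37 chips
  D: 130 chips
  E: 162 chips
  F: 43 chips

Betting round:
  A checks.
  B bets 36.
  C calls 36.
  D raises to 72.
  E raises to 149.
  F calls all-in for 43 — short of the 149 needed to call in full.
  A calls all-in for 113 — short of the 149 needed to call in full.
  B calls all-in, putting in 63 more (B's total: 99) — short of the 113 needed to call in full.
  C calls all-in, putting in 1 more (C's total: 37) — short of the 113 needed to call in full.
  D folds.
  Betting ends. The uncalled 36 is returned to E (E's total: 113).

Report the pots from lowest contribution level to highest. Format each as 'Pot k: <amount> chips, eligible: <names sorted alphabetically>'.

Contributions (after 36 returned to E): A=113, B=99, C=37, D=72, E=113, F=43
Folded: D
Pot levels (distinct totals of non-folded players): 37, 43, 99, 113
Layer 1-37: 37 each from A, B, C, D, E, F = 37*6 = 222 chips; eligible A, B, C, E, F
Layer 38-43: 6 each from A, B, D, E, F = 6*5 = 30 chips; eligible A, B, E, F
Layer 44-99: A 56 + B 56 + D 29 + E 56 = 197 chips; eligible A, B, E
Layer 100-113: 14 each from A, E = 14*2 = 28 chips; eligible A, E

Pot 1: 222 chips, eligible: A, B, C, E, F
Pot 2: 30 chips, eligible: A, B, E, F
Pot 3: 197 chips, eligible: A, B, E
Pot 4: 28 chips, eligible: A, E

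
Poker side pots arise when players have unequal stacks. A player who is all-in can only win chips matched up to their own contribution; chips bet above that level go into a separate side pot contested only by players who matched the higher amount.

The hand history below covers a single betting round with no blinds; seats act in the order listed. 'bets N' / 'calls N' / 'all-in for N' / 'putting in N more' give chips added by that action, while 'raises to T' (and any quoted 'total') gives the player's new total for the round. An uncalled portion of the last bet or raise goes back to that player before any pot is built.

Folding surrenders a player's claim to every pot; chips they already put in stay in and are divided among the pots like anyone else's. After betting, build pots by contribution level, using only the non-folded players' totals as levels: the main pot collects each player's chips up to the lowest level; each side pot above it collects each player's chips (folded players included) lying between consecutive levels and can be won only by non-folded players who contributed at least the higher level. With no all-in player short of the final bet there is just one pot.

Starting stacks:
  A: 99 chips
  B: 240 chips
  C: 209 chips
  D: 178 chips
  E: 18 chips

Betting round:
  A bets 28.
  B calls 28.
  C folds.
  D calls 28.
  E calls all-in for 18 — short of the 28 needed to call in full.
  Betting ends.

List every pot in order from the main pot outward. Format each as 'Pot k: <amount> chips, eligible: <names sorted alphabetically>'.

Pot 1: 72 chips, eligible: A, B, D, E
Pot 2: 30 chips, eligible: A, B, D

Derivation:
Contributions: A=28, B=28, D=28, E=18
Folded: C
Pot levels (distinct totals of non-folded players): 18, 28
Layer 1-18: 18 each from A, B, D, E = 18*4 = 72 chips; eligible A, B, D, E
Layer 19-28: 10 each from A, B, D = 10*3 = 30 chips; eligible A, B, D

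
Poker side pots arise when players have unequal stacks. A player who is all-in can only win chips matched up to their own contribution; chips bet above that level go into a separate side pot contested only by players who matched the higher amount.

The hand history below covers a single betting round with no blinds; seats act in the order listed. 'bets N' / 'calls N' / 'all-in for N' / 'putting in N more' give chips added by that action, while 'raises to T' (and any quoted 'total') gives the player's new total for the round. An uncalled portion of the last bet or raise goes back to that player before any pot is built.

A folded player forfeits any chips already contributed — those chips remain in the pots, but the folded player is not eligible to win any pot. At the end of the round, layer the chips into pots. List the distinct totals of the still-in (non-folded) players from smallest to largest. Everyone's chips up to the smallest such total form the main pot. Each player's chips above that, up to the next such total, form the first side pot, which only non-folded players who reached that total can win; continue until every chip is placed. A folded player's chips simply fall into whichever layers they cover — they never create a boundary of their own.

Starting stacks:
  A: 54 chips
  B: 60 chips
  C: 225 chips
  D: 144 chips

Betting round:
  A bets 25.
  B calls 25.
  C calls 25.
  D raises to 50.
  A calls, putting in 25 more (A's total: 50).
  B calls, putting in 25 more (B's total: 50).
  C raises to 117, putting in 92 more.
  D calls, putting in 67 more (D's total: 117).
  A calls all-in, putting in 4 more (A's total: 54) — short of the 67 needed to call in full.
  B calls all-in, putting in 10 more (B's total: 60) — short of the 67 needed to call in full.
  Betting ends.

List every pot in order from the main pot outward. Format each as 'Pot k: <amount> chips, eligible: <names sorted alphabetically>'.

Pot 1: 216 chips, eligible: A, B, C, D
Pot 2: 18 chips, eligible: B, C, D
Pot 3: 114 chips, eligible: C, D

Derivation:
Contributions: A=54, B=60, C=117, D=117
Pot levels (distinct totals of non-folded players): 54, 60, 117
Layer 1-54: 54 each from A, B, C, D = 54*4 = 216 chips; eligible A, B, C, D
Layer 55-60: 6 each from B, C, D = 6*3 = 18 chips; eligible B, C, D
Layer 61-117: 57 each from C, D = 57*2 = 114 chips; eligible C, D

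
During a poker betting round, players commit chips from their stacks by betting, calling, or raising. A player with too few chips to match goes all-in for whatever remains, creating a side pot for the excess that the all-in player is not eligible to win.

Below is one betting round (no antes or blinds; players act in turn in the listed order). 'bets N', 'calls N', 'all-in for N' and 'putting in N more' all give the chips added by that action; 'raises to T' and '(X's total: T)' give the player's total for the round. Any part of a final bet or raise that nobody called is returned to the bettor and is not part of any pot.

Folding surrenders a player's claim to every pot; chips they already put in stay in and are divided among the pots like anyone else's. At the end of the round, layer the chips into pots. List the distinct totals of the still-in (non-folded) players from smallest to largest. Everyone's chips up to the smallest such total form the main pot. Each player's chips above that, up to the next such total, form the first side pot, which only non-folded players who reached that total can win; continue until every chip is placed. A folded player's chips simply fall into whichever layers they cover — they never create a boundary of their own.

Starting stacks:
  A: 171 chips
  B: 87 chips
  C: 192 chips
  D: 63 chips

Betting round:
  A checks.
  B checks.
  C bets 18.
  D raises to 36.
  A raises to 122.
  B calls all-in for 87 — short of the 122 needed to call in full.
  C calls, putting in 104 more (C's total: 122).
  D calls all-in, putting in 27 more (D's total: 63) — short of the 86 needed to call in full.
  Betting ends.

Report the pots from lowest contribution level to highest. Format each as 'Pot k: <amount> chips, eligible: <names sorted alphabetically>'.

Pot 1: 252 chips, eligible: A, B, C, D
Pot 2: 72 chips, eligible: A, B, C
Pot 3: 70 chips, eligible: A, C

Derivation:
Contributions: A=122, B=87, C=122, D=63
Pot levels (distinct totals of non-folded players): 63, 87, 122
Layer 1-63: 63 each from A, B, C, D = 63*4 = 252 chips; eligible A, B, C, D
Layer 64-87: 24 each from A, B, C = 24*3 = 72 chips; eligible A, B, C
Layer 88-122: 35 each from A, C = 35*2 = 70 chips; eligible A, C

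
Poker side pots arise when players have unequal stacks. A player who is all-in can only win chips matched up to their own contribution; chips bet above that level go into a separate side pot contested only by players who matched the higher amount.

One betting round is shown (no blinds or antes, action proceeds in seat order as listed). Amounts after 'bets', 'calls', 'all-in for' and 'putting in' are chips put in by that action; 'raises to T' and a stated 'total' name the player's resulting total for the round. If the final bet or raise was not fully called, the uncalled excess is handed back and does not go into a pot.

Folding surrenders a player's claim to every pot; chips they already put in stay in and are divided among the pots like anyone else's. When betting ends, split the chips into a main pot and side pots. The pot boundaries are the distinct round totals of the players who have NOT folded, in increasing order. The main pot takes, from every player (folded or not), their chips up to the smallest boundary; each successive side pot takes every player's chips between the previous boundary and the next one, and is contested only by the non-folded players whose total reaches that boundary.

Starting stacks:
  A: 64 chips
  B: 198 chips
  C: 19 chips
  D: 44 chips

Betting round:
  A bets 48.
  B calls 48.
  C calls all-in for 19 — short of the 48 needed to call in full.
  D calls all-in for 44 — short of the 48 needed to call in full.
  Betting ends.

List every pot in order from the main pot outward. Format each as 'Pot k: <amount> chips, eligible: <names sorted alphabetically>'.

Pot 1: 76 chips, eligible: A, B, C, D
Pot 2: 75 chips, eligible: A, B, D
Pot 3: 8 chips, eligible: A, B

Derivation:
Contributions: A=48, B=48, C=19, D=44
Pot levels (distinct totals of non-folded players): 19, 44, 48
Layer 1-19: 19 each from A, B, C, D = 19*4 = 76 chips; eligible A, B, C, D
Layer 20-44: 25 each from A, B, D = 25*3 = 75 chips; eligible A, B, D
Layer 45-48: 4 each from A, B = 4*2 = 8 chips; eligible A, B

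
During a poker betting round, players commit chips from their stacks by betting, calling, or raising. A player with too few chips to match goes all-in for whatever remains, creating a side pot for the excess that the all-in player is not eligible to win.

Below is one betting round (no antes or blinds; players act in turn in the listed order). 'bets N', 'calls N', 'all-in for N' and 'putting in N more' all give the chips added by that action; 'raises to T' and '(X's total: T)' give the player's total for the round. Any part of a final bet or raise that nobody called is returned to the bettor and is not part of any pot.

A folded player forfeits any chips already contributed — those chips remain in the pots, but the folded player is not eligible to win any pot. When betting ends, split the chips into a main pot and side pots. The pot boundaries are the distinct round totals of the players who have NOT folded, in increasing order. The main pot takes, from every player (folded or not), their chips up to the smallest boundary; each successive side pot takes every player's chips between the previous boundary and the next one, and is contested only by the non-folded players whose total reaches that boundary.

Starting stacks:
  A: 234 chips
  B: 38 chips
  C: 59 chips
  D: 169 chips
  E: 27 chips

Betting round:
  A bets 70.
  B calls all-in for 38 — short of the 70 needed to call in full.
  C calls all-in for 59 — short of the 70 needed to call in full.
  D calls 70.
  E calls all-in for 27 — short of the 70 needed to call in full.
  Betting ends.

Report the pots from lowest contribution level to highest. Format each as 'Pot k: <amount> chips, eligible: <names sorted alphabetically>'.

Contributions: A=70, B=38, C=59, D=70, E=27
Pot levels (distinct totals of non-folded players): 27, 38, 59, 70
Layer 1-27: 27 each from A, B, C, D, E = 27*5 = 135 chips; eligible A, B, C, D, E
Layer 28-38: 11 each from A, B, C, D = 11*4 = 44 chips; eligible A, B, C, D
Layer 39-59: 21 each from A, C, D = 21*3 = 63 chips; eligible A, C, D
Layer 60-70: 11 each from A, D = 11*2 = 22 chips; eligible A, D

Pot 1: 135 chips, eligible: A, B, C, D, E
Pot 2: 44 chips, eligible: A, B, C, D
Pot 3: 63 chips, eligible: A, C, D
Pot 4: 22 chips, eligible: A, D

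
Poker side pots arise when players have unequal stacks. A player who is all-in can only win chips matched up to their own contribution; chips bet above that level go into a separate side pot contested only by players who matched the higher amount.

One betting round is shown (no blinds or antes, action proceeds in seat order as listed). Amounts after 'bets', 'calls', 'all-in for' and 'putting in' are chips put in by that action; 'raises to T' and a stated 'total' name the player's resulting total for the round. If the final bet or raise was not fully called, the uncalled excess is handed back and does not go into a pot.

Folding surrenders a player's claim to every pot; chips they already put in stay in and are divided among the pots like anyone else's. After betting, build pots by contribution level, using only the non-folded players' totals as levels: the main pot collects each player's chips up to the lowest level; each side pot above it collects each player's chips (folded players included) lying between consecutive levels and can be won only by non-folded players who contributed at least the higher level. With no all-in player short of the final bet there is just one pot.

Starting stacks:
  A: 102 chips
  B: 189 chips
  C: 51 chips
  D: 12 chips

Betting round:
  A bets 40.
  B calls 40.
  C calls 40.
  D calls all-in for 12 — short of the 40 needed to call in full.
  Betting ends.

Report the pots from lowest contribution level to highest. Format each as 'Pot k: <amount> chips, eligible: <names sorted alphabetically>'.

Contributions: A=40, B=40, C=40, D=12
Pot levels (distinct totals of non-folded players): 12, 40
Layer 1-12: 12 each from A, B, C, D = 12*4 = 48 chips; eligible A, B, C, D
Layer 13-40: 28 each from A, B, C = 28*3 = 84 chips; eligible A, B, C

Pot 1: 48 chips, eligible: A, B, C, D
Pot 2: 84 chips, eligible: A, B, C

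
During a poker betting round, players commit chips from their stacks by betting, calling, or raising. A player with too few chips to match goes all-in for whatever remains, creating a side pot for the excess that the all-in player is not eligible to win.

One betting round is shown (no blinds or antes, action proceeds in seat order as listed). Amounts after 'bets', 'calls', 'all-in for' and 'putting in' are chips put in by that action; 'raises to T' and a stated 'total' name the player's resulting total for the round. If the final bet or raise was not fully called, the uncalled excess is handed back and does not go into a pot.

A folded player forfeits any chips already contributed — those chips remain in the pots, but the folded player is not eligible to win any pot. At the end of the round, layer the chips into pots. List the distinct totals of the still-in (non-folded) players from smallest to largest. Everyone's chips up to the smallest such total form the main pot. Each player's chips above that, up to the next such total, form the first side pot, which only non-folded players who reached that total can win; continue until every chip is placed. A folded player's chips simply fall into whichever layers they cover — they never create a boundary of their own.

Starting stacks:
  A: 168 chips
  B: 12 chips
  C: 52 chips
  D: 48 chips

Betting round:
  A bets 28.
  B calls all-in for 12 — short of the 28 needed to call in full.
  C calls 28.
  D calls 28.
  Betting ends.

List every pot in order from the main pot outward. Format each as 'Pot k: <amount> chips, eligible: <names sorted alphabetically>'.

Pot 1: 48 chips, eligible: A, B, C, D
Pot 2: 48 chips, eligible: A, C, D

Derivation:
Contributions: A=28, B=12, C=28, D=28
Pot levels (distinct totals of non-folded players): 12, 28
Layer 1-12: 12 each from A, B, C, D = 12*4 = 48 chips; eligible A, B, C, D
Layer 13-28: 16 each from A, C, D = 16*3 = 48 chips; eligible A, C, D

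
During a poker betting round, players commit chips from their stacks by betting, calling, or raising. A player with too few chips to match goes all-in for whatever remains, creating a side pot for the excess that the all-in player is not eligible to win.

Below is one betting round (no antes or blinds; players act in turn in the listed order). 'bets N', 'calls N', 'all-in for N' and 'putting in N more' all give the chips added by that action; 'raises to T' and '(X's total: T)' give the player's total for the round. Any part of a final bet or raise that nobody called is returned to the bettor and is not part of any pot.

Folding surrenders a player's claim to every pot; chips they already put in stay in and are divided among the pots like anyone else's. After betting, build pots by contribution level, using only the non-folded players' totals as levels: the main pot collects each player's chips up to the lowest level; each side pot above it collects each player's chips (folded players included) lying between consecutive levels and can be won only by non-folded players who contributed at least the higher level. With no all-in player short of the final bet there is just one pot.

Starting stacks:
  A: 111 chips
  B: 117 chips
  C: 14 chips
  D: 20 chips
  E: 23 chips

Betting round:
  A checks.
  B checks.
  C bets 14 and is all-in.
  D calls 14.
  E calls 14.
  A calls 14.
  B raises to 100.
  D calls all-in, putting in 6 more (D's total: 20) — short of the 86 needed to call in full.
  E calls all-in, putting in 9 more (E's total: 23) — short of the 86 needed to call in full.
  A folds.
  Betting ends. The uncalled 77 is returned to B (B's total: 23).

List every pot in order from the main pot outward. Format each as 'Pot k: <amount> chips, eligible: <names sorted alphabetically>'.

Contributions (after 77 returned to B): A=14, B=23, C=14, D=20, E=23
Folded: A
Pot levels (distinct totals of non-folded players): 14, 20, 23
Layer 1-14: 14 each from A, B, C, D, E = 14*5 = 70 chips; eligible B, C, D, E
Layer 15-20: 6 each from B, D, E = 6*3 = 18 chips; eligible B, D, E
Layer 21-23: 3 each from B, E = 3*2 = 6 chips; eligible B, E

Pot 1: 70 chips, eligible: B, C, D, E
Pot 2: 18 chips, eligible: B, D, E
Pot 3: 6 chips, eligible: B, E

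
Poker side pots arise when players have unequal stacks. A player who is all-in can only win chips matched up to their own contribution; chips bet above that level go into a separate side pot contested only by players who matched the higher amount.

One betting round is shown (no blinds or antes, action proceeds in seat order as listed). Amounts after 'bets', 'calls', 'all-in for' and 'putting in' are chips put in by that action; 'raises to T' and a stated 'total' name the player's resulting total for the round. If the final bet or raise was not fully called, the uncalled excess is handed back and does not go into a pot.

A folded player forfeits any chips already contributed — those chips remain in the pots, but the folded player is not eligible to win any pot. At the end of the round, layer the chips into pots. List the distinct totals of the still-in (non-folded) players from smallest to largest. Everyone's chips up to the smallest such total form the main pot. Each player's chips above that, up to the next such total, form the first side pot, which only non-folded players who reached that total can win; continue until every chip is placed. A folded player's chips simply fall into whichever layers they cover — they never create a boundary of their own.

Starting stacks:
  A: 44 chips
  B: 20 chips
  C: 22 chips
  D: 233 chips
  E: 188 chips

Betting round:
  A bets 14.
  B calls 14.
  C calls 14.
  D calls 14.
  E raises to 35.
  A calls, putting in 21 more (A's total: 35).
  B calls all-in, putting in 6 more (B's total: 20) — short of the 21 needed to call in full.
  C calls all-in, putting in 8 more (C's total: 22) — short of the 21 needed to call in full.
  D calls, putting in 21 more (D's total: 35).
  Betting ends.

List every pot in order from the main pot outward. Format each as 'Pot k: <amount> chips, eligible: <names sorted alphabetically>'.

Contributions: A=35, B=20, C=22, D=35, E=35
Pot levels (distinct totals of non-folded players): 20, 22, 35
Layer 1-20: 20 each from A, B, C, D, E = 20*5 = 100 chips; eligible A, B, C, D, E
Layer 21-22: 2 each from A, C, D, E = 2*4 = 8 chips; eligible A, C, D, E
Layer 23-35: 13 each from A, D, E = 13*3 = 39 chips; eligible A, D, E

Pot 1: 100 chips, eligible: A, B, C, D, E
Pot 2: 8 chips, eligible: A, C, D, E
Pot 3: 39 chips, eligible: A, D, E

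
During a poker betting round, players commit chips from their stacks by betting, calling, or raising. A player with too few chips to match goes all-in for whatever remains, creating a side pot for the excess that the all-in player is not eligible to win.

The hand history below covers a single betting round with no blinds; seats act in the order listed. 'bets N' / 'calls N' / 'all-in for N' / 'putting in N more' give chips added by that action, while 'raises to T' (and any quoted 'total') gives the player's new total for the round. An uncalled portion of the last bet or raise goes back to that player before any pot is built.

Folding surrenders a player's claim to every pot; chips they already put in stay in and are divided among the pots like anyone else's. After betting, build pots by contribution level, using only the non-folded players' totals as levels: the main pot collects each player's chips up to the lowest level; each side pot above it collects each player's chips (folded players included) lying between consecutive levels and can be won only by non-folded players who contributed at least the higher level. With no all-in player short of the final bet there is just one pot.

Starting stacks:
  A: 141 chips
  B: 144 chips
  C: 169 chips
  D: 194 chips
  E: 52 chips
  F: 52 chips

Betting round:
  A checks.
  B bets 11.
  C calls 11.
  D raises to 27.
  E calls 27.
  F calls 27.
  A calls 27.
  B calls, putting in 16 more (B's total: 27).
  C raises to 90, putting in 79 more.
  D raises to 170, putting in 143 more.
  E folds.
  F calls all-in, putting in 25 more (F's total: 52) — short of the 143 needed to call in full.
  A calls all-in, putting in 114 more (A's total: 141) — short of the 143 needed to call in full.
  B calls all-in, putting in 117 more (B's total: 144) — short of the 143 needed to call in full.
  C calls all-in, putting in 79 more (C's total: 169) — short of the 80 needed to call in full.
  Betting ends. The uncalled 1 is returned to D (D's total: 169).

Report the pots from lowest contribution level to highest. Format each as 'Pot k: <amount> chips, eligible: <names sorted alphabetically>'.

Contributions (after 1 returned to D): A=141, B=144, C=169, D=169, E=27, F=52
Folded: E
Pot levels (distinct totals of non-folded players): 52, 141, 144, 169
Layer 1-52: A 52 + B 52 + C 52 + D 52 + E 27 + F 52 = 287 chips; eligible A, B, C, D, F
Layer 53-141: 89 each from A, B, C, D = 89*4 = 356 chips; eligible A, B, C, D
Layer 142-144: 3 each from B, C, D = 3*3 = 9 chips; eligible B, C, D
Layer 145-169: 25 each from C, D = 25*2 = 50 chips; eligible C, D

Pot 1: 287 chips, eligible: A, B, C, D, F
Pot 2: 356 chips, eligible: A, B, C, D
Pot 3: 9 chips, eligible: B, C, D
Pot 4: 50 chips, eligible: C, D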